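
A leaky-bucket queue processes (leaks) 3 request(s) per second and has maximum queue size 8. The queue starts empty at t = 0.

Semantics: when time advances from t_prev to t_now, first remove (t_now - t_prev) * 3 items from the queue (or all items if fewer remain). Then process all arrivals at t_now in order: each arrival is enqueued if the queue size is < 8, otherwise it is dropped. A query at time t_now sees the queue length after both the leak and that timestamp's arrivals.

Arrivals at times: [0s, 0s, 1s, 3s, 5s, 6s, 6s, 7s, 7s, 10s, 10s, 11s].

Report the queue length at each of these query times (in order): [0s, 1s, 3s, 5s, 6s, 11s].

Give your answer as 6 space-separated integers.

Queue lengths at query times:
  query t=0s: backlog = 2
  query t=1s: backlog = 1
  query t=3s: backlog = 1
  query t=5s: backlog = 1
  query t=6s: backlog = 2
  query t=11s: backlog = 1

Answer: 2 1 1 1 2 1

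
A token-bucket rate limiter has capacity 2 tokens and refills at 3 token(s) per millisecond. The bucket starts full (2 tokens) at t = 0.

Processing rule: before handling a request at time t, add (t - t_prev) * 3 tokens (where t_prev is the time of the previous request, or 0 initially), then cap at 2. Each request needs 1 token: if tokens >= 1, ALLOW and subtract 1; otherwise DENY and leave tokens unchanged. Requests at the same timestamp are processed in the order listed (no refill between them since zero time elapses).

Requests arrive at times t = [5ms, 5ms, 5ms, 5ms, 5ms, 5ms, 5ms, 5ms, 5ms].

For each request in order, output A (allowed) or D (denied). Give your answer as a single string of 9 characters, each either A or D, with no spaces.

Simulating step by step:
  req#1 t=5ms: ALLOW
  req#2 t=5ms: ALLOW
  req#3 t=5ms: DENY
  req#4 t=5ms: DENY
  req#5 t=5ms: DENY
  req#6 t=5ms: DENY
  req#7 t=5ms: DENY
  req#8 t=5ms: DENY
  req#9 t=5ms: DENY

Answer: AADDDDDDD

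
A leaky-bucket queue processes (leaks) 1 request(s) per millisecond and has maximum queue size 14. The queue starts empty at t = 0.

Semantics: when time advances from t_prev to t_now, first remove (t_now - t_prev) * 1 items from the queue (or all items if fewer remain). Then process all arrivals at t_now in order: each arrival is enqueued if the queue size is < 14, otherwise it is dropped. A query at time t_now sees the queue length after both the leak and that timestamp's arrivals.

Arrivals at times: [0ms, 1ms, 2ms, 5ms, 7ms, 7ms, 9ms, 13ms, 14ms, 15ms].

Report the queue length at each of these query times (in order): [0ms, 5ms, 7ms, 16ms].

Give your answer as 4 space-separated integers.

Queue lengths at query times:
  query t=0ms: backlog = 1
  query t=5ms: backlog = 1
  query t=7ms: backlog = 2
  query t=16ms: backlog = 0

Answer: 1 1 2 0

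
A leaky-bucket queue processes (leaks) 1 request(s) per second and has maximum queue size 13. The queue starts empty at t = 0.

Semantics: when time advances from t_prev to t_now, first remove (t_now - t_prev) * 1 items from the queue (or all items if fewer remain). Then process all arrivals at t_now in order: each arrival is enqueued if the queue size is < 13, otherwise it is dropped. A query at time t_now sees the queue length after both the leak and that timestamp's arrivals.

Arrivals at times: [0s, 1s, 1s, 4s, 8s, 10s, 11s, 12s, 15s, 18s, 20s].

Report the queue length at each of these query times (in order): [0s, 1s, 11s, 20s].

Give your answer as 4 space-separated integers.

Answer: 1 2 1 1

Derivation:
Queue lengths at query times:
  query t=0s: backlog = 1
  query t=1s: backlog = 2
  query t=11s: backlog = 1
  query t=20s: backlog = 1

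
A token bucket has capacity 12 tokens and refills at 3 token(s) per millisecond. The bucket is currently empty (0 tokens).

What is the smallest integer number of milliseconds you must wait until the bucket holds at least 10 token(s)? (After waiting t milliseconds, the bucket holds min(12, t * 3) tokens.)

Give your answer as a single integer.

Need t * 3 >= 10, so t >= 10/3.
Smallest integer t = ceil(10/3) = 4.

Answer: 4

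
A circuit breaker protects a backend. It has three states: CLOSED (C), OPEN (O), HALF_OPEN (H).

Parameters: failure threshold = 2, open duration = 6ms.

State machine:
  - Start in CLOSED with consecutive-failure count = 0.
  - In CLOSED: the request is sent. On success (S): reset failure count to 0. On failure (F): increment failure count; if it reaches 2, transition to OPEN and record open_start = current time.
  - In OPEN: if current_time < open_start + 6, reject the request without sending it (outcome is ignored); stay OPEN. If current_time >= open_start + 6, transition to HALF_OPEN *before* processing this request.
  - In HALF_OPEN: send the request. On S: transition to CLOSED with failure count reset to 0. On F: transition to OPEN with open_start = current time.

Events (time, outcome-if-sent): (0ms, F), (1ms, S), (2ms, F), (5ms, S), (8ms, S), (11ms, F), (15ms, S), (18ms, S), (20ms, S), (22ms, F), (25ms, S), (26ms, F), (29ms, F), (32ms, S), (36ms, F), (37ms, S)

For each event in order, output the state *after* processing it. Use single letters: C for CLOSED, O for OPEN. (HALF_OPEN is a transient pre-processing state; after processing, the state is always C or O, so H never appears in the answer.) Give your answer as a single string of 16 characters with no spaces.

Answer: CCCCCCCCCCCCOOOO

Derivation:
State after each event:
  event#1 t=0ms outcome=F: state=CLOSED
  event#2 t=1ms outcome=S: state=CLOSED
  event#3 t=2ms outcome=F: state=CLOSED
  event#4 t=5ms outcome=S: state=CLOSED
  event#5 t=8ms outcome=S: state=CLOSED
  event#6 t=11ms outcome=F: state=CLOSED
  event#7 t=15ms outcome=S: state=CLOSED
  event#8 t=18ms outcome=S: state=CLOSED
  event#9 t=20ms outcome=S: state=CLOSED
  event#10 t=22ms outcome=F: state=CLOSED
  event#11 t=25ms outcome=S: state=CLOSED
  event#12 t=26ms outcome=F: state=CLOSED
  event#13 t=29ms outcome=F: state=OPEN
  event#14 t=32ms outcome=S: state=OPEN
  event#15 t=36ms outcome=F: state=OPEN
  event#16 t=37ms outcome=S: state=OPEN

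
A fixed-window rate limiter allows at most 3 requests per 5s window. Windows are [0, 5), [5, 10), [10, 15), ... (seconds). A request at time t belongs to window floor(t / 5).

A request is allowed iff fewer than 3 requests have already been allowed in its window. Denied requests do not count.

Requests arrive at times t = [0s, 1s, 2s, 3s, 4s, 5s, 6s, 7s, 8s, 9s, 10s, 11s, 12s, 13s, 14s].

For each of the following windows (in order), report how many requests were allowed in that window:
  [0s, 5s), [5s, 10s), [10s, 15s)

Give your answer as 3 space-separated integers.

Answer: 3 3 3

Derivation:
Processing requests:
  req#1 t=0s (window 0): ALLOW
  req#2 t=1s (window 0): ALLOW
  req#3 t=2s (window 0): ALLOW
  req#4 t=3s (window 0): DENY
  req#5 t=4s (window 0): DENY
  req#6 t=5s (window 1): ALLOW
  req#7 t=6s (window 1): ALLOW
  req#8 t=7s (window 1): ALLOW
  req#9 t=8s (window 1): DENY
  req#10 t=9s (window 1): DENY
  req#11 t=10s (window 2): ALLOW
  req#12 t=11s (window 2): ALLOW
  req#13 t=12s (window 2): ALLOW
  req#14 t=13s (window 2): DENY
  req#15 t=14s (window 2): DENY

Allowed counts by window: 3 3 3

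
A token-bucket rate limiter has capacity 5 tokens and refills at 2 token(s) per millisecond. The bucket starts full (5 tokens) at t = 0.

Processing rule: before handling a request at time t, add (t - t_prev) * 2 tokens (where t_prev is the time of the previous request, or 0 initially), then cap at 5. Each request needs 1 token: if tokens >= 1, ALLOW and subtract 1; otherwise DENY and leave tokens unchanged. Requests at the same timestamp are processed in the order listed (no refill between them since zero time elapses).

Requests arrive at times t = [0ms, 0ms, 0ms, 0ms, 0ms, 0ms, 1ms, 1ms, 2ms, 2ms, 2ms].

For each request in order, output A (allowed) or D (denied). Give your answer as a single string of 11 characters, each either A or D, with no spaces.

Answer: AAAAADAAAAD

Derivation:
Simulating step by step:
  req#1 t=0ms: ALLOW
  req#2 t=0ms: ALLOW
  req#3 t=0ms: ALLOW
  req#4 t=0ms: ALLOW
  req#5 t=0ms: ALLOW
  req#6 t=0ms: DENY
  req#7 t=1ms: ALLOW
  req#8 t=1ms: ALLOW
  req#9 t=2ms: ALLOW
  req#10 t=2ms: ALLOW
  req#11 t=2ms: DENY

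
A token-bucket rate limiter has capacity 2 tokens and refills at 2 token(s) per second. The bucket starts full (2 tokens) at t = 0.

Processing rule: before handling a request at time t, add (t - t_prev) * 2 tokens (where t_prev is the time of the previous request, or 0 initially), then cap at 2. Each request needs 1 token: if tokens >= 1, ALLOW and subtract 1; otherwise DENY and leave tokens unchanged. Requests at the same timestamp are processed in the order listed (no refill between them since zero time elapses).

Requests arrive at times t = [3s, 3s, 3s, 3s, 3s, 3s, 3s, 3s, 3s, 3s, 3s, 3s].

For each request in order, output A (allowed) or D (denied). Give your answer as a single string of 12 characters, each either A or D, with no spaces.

Answer: AADDDDDDDDDD

Derivation:
Simulating step by step:
  req#1 t=3s: ALLOW
  req#2 t=3s: ALLOW
  req#3 t=3s: DENY
  req#4 t=3s: DENY
  req#5 t=3s: DENY
  req#6 t=3s: DENY
  req#7 t=3s: DENY
  req#8 t=3s: DENY
  req#9 t=3s: DENY
  req#10 t=3s: DENY
  req#11 t=3s: DENY
  req#12 t=3s: DENY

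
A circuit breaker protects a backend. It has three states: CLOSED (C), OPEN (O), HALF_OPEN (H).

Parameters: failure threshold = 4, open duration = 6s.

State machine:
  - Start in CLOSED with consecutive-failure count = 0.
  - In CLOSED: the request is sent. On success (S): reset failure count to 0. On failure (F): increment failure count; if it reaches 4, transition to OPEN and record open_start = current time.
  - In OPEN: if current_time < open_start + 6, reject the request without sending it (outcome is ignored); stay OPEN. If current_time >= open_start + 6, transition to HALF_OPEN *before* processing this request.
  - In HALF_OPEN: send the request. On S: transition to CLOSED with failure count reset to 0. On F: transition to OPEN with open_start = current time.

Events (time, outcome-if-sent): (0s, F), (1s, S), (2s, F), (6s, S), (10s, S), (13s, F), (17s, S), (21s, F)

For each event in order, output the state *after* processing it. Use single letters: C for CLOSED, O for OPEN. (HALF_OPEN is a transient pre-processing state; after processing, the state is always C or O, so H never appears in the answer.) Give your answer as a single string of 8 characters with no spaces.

Answer: CCCCCCCC

Derivation:
State after each event:
  event#1 t=0s outcome=F: state=CLOSED
  event#2 t=1s outcome=S: state=CLOSED
  event#3 t=2s outcome=F: state=CLOSED
  event#4 t=6s outcome=S: state=CLOSED
  event#5 t=10s outcome=S: state=CLOSED
  event#6 t=13s outcome=F: state=CLOSED
  event#7 t=17s outcome=S: state=CLOSED
  event#8 t=21s outcome=F: state=CLOSED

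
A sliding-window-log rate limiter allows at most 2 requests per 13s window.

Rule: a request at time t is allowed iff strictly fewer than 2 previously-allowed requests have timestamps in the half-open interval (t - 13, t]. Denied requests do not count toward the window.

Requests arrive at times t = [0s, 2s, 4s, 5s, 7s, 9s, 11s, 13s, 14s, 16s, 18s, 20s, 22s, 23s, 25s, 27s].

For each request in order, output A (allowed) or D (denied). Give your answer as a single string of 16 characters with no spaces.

Tracking allowed requests in the window:
  req#1 t=0s: ALLOW
  req#2 t=2s: ALLOW
  req#3 t=4s: DENY
  req#4 t=5s: DENY
  req#5 t=7s: DENY
  req#6 t=9s: DENY
  req#7 t=11s: DENY
  req#8 t=13s: ALLOW
  req#9 t=14s: DENY
  req#10 t=16s: ALLOW
  req#11 t=18s: DENY
  req#12 t=20s: DENY
  req#13 t=22s: DENY
  req#14 t=23s: DENY
  req#15 t=25s: DENY
  req#16 t=27s: ALLOW

Answer: AADDDDDADADDDDDA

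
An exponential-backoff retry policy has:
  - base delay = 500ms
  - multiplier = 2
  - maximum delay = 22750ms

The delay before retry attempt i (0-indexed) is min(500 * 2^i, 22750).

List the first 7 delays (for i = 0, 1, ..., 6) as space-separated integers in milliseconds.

Computing each delay:
  i=0: min(500*2^0, 22750) = 500
  i=1: min(500*2^1, 22750) = 1000
  i=2: min(500*2^2, 22750) = 2000
  i=3: min(500*2^3, 22750) = 4000
  i=4: min(500*2^4, 22750) = 8000
  i=5: min(500*2^5, 22750) = 16000
  i=6: min(500*2^6, 22750) = 22750

Answer: 500 1000 2000 4000 8000 16000 22750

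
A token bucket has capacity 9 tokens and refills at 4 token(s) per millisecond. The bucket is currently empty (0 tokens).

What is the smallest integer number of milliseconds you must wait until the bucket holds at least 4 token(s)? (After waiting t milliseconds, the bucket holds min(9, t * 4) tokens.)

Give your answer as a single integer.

Answer: 1

Derivation:
Need t * 4 >= 4, so t >= 4/4.
Smallest integer t = ceil(4/4) = 1.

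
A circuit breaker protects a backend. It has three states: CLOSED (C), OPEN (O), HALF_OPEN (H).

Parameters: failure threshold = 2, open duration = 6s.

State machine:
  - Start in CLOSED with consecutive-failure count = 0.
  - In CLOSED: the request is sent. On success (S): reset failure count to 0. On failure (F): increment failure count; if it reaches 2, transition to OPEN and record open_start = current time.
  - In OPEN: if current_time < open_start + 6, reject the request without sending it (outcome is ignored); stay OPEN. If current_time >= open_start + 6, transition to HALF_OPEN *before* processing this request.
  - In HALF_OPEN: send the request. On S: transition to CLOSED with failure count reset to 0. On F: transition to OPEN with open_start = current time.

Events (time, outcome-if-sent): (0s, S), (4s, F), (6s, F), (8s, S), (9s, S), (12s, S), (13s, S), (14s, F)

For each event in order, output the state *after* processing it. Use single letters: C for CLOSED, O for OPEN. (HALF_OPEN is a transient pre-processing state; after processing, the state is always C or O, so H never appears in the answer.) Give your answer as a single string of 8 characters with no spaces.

Answer: CCOOOCCC

Derivation:
State after each event:
  event#1 t=0s outcome=S: state=CLOSED
  event#2 t=4s outcome=F: state=CLOSED
  event#3 t=6s outcome=F: state=OPEN
  event#4 t=8s outcome=S: state=OPEN
  event#5 t=9s outcome=S: state=OPEN
  event#6 t=12s outcome=S: state=CLOSED
  event#7 t=13s outcome=S: state=CLOSED
  event#8 t=14s outcome=F: state=CLOSED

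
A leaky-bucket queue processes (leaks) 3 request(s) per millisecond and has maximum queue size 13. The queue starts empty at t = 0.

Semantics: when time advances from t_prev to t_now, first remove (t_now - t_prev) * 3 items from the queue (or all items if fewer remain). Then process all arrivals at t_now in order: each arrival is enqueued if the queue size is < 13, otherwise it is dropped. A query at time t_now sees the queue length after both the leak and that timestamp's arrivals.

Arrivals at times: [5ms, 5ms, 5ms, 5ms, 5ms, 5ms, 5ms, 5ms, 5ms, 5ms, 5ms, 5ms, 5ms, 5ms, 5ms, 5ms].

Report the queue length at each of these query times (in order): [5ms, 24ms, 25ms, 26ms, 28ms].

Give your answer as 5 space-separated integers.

Answer: 13 0 0 0 0

Derivation:
Queue lengths at query times:
  query t=5ms: backlog = 13
  query t=24ms: backlog = 0
  query t=25ms: backlog = 0
  query t=26ms: backlog = 0
  query t=28ms: backlog = 0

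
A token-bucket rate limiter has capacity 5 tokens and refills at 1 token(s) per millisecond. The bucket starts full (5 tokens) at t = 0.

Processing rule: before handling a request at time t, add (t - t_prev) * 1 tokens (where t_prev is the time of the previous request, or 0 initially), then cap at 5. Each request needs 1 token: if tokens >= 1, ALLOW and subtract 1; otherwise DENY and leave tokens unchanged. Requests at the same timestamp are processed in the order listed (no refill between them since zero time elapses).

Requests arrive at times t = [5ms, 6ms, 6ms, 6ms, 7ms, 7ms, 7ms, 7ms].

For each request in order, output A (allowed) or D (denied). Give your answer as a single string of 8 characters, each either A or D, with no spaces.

Simulating step by step:
  req#1 t=5ms: ALLOW
  req#2 t=6ms: ALLOW
  req#3 t=6ms: ALLOW
  req#4 t=6ms: ALLOW
  req#5 t=7ms: ALLOW
  req#6 t=7ms: ALLOW
  req#7 t=7ms: ALLOW
  req#8 t=7ms: DENY

Answer: AAAAAAAD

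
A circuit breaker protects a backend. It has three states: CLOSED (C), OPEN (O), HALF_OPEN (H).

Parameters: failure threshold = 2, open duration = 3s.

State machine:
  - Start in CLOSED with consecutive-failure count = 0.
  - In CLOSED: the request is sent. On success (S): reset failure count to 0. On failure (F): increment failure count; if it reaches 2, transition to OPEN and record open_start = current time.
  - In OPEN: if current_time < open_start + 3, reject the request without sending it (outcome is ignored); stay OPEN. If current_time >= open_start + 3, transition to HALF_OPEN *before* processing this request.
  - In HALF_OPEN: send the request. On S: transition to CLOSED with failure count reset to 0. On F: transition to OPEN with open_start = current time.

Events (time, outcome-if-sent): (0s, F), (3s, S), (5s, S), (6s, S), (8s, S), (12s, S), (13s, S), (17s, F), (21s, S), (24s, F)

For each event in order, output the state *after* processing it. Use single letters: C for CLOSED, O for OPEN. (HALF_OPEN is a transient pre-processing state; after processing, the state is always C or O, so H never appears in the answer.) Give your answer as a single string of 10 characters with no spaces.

Answer: CCCCCCCCCC

Derivation:
State after each event:
  event#1 t=0s outcome=F: state=CLOSED
  event#2 t=3s outcome=S: state=CLOSED
  event#3 t=5s outcome=S: state=CLOSED
  event#4 t=6s outcome=S: state=CLOSED
  event#5 t=8s outcome=S: state=CLOSED
  event#6 t=12s outcome=S: state=CLOSED
  event#7 t=13s outcome=S: state=CLOSED
  event#8 t=17s outcome=F: state=CLOSED
  event#9 t=21s outcome=S: state=CLOSED
  event#10 t=24s outcome=F: state=CLOSED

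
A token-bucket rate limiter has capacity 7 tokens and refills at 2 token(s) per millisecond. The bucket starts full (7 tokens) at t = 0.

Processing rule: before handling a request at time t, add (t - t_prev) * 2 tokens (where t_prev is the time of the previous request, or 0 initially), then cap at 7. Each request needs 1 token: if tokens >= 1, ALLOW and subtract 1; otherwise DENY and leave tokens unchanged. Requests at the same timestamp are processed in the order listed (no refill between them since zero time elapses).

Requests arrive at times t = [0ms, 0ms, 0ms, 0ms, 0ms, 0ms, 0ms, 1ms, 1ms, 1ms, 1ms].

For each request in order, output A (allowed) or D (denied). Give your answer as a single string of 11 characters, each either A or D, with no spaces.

Answer: AAAAAAAAADD

Derivation:
Simulating step by step:
  req#1 t=0ms: ALLOW
  req#2 t=0ms: ALLOW
  req#3 t=0ms: ALLOW
  req#4 t=0ms: ALLOW
  req#5 t=0ms: ALLOW
  req#6 t=0ms: ALLOW
  req#7 t=0ms: ALLOW
  req#8 t=1ms: ALLOW
  req#9 t=1ms: ALLOW
  req#10 t=1ms: DENY
  req#11 t=1ms: DENY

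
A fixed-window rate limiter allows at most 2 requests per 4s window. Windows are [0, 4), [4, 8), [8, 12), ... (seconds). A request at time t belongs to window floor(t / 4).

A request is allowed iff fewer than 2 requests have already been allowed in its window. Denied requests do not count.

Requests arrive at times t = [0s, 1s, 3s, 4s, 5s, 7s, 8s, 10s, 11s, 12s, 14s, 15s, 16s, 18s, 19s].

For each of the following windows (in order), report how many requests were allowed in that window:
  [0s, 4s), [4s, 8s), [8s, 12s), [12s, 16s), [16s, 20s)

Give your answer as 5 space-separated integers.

Answer: 2 2 2 2 2

Derivation:
Processing requests:
  req#1 t=0s (window 0): ALLOW
  req#2 t=1s (window 0): ALLOW
  req#3 t=3s (window 0): DENY
  req#4 t=4s (window 1): ALLOW
  req#5 t=5s (window 1): ALLOW
  req#6 t=7s (window 1): DENY
  req#7 t=8s (window 2): ALLOW
  req#8 t=10s (window 2): ALLOW
  req#9 t=11s (window 2): DENY
  req#10 t=12s (window 3): ALLOW
  req#11 t=14s (window 3): ALLOW
  req#12 t=15s (window 3): DENY
  req#13 t=16s (window 4): ALLOW
  req#14 t=18s (window 4): ALLOW
  req#15 t=19s (window 4): DENY

Allowed counts by window: 2 2 2 2 2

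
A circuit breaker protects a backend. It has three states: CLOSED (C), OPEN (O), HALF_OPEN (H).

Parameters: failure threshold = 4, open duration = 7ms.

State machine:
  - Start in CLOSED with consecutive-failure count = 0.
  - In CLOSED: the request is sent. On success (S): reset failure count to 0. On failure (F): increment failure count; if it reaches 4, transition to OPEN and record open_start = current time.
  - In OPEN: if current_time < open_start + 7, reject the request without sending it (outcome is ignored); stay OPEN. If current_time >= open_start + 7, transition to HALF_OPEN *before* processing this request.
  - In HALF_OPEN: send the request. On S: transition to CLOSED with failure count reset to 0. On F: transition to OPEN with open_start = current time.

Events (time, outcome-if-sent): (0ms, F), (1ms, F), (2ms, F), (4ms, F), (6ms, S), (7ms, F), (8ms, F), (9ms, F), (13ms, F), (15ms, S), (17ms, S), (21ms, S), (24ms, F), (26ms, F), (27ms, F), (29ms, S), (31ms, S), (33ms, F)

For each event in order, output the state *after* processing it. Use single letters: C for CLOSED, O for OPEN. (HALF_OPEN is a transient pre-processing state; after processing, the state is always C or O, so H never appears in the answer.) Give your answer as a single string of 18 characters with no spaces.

State after each event:
  event#1 t=0ms outcome=F: state=CLOSED
  event#2 t=1ms outcome=F: state=CLOSED
  event#3 t=2ms outcome=F: state=CLOSED
  event#4 t=4ms outcome=F: state=OPEN
  event#5 t=6ms outcome=S: state=OPEN
  event#6 t=7ms outcome=F: state=OPEN
  event#7 t=8ms outcome=F: state=OPEN
  event#8 t=9ms outcome=F: state=OPEN
  event#9 t=13ms outcome=F: state=OPEN
  event#10 t=15ms outcome=S: state=OPEN
  event#11 t=17ms outcome=S: state=OPEN
  event#12 t=21ms outcome=S: state=CLOSED
  event#13 t=24ms outcome=F: state=CLOSED
  event#14 t=26ms outcome=F: state=CLOSED
  event#15 t=27ms outcome=F: state=CLOSED
  event#16 t=29ms outcome=S: state=CLOSED
  event#17 t=31ms outcome=S: state=CLOSED
  event#18 t=33ms outcome=F: state=CLOSED

Answer: CCCOOOOOOOOCCCCCCC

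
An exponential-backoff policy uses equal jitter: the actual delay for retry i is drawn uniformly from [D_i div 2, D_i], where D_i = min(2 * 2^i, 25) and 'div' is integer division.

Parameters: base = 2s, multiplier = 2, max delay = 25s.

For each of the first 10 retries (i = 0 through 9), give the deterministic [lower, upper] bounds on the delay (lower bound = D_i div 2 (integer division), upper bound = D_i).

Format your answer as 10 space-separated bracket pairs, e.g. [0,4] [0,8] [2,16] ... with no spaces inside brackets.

Answer: [1,2] [2,4] [4,8] [8,16] [12,25] [12,25] [12,25] [12,25] [12,25] [12,25]

Derivation:
Computing bounds per retry:
  i=0: D_i=min(2*2^0,25)=2, bounds=[1,2]
  i=1: D_i=min(2*2^1,25)=4, bounds=[2,4]
  i=2: D_i=min(2*2^2,25)=8, bounds=[4,8]
  i=3: D_i=min(2*2^3,25)=16, bounds=[8,16]
  i=4: D_i=min(2*2^4,25)=25, bounds=[12,25]
  i=5: D_i=min(2*2^5,25)=25, bounds=[12,25]
  i=6: D_i=min(2*2^6,25)=25, bounds=[12,25]
  i=7: D_i=min(2*2^7,25)=25, bounds=[12,25]
  i=8: D_i=min(2*2^8,25)=25, bounds=[12,25]
  i=9: D_i=min(2*2^9,25)=25, bounds=[12,25]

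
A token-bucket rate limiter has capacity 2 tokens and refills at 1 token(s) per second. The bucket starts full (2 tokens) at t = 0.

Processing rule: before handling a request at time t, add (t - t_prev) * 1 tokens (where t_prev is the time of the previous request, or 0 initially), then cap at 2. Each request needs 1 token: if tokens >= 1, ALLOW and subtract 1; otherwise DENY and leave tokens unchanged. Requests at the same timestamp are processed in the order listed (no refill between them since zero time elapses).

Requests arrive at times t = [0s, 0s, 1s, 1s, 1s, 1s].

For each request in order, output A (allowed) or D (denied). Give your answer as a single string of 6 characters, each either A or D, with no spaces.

Simulating step by step:
  req#1 t=0s: ALLOW
  req#2 t=0s: ALLOW
  req#3 t=1s: ALLOW
  req#4 t=1s: DENY
  req#5 t=1s: DENY
  req#6 t=1s: DENY

Answer: AAADDD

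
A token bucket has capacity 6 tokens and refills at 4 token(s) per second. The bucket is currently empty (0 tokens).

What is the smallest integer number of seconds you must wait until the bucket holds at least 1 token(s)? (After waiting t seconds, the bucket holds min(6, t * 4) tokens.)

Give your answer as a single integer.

Answer: 1

Derivation:
Need t * 4 >= 1, so t >= 1/4.
Smallest integer t = ceil(1/4) = 1.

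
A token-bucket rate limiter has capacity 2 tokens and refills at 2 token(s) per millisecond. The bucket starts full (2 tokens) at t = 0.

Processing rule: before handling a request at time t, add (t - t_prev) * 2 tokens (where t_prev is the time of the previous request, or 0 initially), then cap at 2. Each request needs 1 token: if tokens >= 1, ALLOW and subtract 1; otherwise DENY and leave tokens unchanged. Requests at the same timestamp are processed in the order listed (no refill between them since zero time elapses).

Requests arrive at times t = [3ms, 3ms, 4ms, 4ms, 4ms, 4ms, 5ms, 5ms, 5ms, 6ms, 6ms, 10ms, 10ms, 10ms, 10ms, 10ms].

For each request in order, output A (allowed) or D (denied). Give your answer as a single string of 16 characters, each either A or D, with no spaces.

Answer: AAAADDAADAAAADDD

Derivation:
Simulating step by step:
  req#1 t=3ms: ALLOW
  req#2 t=3ms: ALLOW
  req#3 t=4ms: ALLOW
  req#4 t=4ms: ALLOW
  req#5 t=4ms: DENY
  req#6 t=4ms: DENY
  req#7 t=5ms: ALLOW
  req#8 t=5ms: ALLOW
  req#9 t=5ms: DENY
  req#10 t=6ms: ALLOW
  req#11 t=6ms: ALLOW
  req#12 t=10ms: ALLOW
  req#13 t=10ms: ALLOW
  req#14 t=10ms: DENY
  req#15 t=10ms: DENY
  req#16 t=10ms: DENY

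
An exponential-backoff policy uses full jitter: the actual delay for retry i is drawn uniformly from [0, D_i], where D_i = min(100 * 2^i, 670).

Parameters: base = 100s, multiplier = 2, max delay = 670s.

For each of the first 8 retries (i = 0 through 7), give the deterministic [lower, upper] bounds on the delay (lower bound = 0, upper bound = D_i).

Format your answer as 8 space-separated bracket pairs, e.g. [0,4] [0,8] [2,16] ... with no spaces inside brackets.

Answer: [0,100] [0,200] [0,400] [0,670] [0,670] [0,670] [0,670] [0,670]

Derivation:
Computing bounds per retry:
  i=0: D_i=min(100*2^0,670)=100, bounds=[0,100]
  i=1: D_i=min(100*2^1,670)=200, bounds=[0,200]
  i=2: D_i=min(100*2^2,670)=400, bounds=[0,400]
  i=3: D_i=min(100*2^3,670)=670, bounds=[0,670]
  i=4: D_i=min(100*2^4,670)=670, bounds=[0,670]
  i=5: D_i=min(100*2^5,670)=670, bounds=[0,670]
  i=6: D_i=min(100*2^6,670)=670, bounds=[0,670]
  i=7: D_i=min(100*2^7,670)=670, bounds=[0,670]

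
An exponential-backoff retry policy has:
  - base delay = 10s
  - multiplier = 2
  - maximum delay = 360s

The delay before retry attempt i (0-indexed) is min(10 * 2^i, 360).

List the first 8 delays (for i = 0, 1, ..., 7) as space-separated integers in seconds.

Computing each delay:
  i=0: min(10*2^0, 360) = 10
  i=1: min(10*2^1, 360) = 20
  i=2: min(10*2^2, 360) = 40
  i=3: min(10*2^3, 360) = 80
  i=4: min(10*2^4, 360) = 160
  i=5: min(10*2^5, 360) = 320
  i=6: min(10*2^6, 360) = 360
  i=7: min(10*2^7, 360) = 360

Answer: 10 20 40 80 160 320 360 360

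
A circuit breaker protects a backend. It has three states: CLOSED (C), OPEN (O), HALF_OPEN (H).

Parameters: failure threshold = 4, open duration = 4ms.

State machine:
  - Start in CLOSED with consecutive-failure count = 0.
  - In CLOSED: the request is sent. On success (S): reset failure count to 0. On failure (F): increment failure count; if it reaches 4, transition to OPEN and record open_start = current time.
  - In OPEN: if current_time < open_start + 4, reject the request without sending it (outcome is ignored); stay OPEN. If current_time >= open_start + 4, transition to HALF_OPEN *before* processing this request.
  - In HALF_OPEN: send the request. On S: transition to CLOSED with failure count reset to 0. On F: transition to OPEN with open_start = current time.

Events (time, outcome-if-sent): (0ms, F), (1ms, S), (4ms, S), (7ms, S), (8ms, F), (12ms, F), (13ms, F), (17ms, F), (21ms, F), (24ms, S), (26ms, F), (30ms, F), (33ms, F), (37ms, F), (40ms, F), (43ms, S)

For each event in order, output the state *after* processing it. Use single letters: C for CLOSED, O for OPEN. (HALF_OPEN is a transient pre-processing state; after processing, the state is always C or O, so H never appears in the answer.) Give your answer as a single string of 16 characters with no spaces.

State after each event:
  event#1 t=0ms outcome=F: state=CLOSED
  event#2 t=1ms outcome=S: state=CLOSED
  event#3 t=4ms outcome=S: state=CLOSED
  event#4 t=7ms outcome=S: state=CLOSED
  event#5 t=8ms outcome=F: state=CLOSED
  event#6 t=12ms outcome=F: state=CLOSED
  event#7 t=13ms outcome=F: state=CLOSED
  event#8 t=17ms outcome=F: state=OPEN
  event#9 t=21ms outcome=F: state=OPEN
  event#10 t=24ms outcome=S: state=OPEN
  event#11 t=26ms outcome=F: state=OPEN
  event#12 t=30ms outcome=F: state=OPEN
  event#13 t=33ms outcome=F: state=OPEN
  event#14 t=37ms outcome=F: state=OPEN
  event#15 t=40ms outcome=F: state=OPEN
  event#16 t=43ms outcome=S: state=CLOSED

Answer: CCCCCCCOOOOOOOOC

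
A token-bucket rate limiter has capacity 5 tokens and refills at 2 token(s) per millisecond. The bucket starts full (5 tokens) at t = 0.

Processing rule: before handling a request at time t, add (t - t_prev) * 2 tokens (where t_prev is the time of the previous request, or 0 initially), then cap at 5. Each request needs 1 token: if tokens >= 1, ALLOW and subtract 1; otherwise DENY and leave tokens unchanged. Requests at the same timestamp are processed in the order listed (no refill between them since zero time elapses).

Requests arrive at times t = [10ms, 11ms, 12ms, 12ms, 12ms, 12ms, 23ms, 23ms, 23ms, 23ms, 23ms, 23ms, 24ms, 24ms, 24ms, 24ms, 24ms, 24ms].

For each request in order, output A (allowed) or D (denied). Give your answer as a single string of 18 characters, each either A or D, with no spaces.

Simulating step by step:
  req#1 t=10ms: ALLOW
  req#2 t=11ms: ALLOW
  req#3 t=12ms: ALLOW
  req#4 t=12ms: ALLOW
  req#5 t=12ms: ALLOW
  req#6 t=12ms: ALLOW
  req#7 t=23ms: ALLOW
  req#8 t=23ms: ALLOW
  req#9 t=23ms: ALLOW
  req#10 t=23ms: ALLOW
  req#11 t=23ms: ALLOW
  req#12 t=23ms: DENY
  req#13 t=24ms: ALLOW
  req#14 t=24ms: ALLOW
  req#15 t=24ms: DENY
  req#16 t=24ms: DENY
  req#17 t=24ms: DENY
  req#18 t=24ms: DENY

Answer: AAAAAAAAAAADAADDDD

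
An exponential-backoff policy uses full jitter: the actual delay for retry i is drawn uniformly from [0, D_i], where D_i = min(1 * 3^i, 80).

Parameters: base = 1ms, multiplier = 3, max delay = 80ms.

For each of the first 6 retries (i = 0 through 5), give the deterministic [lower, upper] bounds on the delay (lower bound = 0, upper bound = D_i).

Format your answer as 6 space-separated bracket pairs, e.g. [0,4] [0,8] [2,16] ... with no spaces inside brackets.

Answer: [0,1] [0,3] [0,9] [0,27] [0,80] [0,80]

Derivation:
Computing bounds per retry:
  i=0: D_i=min(1*3^0,80)=1, bounds=[0,1]
  i=1: D_i=min(1*3^1,80)=3, bounds=[0,3]
  i=2: D_i=min(1*3^2,80)=9, bounds=[0,9]
  i=3: D_i=min(1*3^3,80)=27, bounds=[0,27]
  i=4: D_i=min(1*3^4,80)=80, bounds=[0,80]
  i=5: D_i=min(1*3^5,80)=80, bounds=[0,80]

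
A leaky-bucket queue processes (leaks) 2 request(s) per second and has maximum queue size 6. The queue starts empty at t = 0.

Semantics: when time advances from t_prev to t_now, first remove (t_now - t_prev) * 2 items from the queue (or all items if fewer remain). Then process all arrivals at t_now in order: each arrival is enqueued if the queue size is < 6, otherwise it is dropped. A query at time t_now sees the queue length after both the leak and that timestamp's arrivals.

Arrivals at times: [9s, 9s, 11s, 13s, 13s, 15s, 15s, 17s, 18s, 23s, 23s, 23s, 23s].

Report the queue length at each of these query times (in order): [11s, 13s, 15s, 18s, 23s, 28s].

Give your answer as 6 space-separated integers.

Answer: 1 2 2 1 4 0

Derivation:
Queue lengths at query times:
  query t=11s: backlog = 1
  query t=13s: backlog = 2
  query t=15s: backlog = 2
  query t=18s: backlog = 1
  query t=23s: backlog = 4
  query t=28s: backlog = 0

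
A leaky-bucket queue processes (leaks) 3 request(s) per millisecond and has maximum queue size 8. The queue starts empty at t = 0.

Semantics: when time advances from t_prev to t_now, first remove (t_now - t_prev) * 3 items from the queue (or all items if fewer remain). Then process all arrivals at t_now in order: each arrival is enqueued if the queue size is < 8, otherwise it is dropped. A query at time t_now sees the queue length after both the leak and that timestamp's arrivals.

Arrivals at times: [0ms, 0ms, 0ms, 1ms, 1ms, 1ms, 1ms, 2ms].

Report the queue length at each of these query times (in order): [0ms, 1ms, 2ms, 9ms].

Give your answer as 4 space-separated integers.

Answer: 3 4 2 0

Derivation:
Queue lengths at query times:
  query t=0ms: backlog = 3
  query t=1ms: backlog = 4
  query t=2ms: backlog = 2
  query t=9ms: backlog = 0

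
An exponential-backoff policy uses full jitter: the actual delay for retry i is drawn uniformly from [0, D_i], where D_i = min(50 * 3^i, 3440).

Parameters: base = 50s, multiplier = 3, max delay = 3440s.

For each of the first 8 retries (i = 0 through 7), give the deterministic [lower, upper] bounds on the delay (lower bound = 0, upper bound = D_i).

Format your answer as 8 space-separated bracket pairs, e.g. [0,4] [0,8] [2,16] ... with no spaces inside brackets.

Computing bounds per retry:
  i=0: D_i=min(50*3^0,3440)=50, bounds=[0,50]
  i=1: D_i=min(50*3^1,3440)=150, bounds=[0,150]
  i=2: D_i=min(50*3^2,3440)=450, bounds=[0,450]
  i=3: D_i=min(50*3^3,3440)=1350, bounds=[0,1350]
  i=4: D_i=min(50*3^4,3440)=3440, bounds=[0,3440]
  i=5: D_i=min(50*3^5,3440)=3440, bounds=[0,3440]
  i=6: D_i=min(50*3^6,3440)=3440, bounds=[0,3440]
  i=7: D_i=min(50*3^7,3440)=3440, bounds=[0,3440]

Answer: [0,50] [0,150] [0,450] [0,1350] [0,3440] [0,3440] [0,3440] [0,3440]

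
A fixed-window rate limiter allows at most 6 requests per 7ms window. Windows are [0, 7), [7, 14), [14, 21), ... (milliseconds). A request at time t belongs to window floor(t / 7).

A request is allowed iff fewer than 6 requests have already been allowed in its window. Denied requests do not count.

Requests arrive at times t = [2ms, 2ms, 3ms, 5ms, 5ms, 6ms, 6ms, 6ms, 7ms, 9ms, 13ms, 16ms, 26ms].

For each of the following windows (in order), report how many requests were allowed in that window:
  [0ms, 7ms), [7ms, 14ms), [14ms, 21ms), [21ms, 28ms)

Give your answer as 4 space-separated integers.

Processing requests:
  req#1 t=2ms (window 0): ALLOW
  req#2 t=2ms (window 0): ALLOW
  req#3 t=3ms (window 0): ALLOW
  req#4 t=5ms (window 0): ALLOW
  req#5 t=5ms (window 0): ALLOW
  req#6 t=6ms (window 0): ALLOW
  req#7 t=6ms (window 0): DENY
  req#8 t=6ms (window 0): DENY
  req#9 t=7ms (window 1): ALLOW
  req#10 t=9ms (window 1): ALLOW
  req#11 t=13ms (window 1): ALLOW
  req#12 t=16ms (window 2): ALLOW
  req#13 t=26ms (window 3): ALLOW

Allowed counts by window: 6 3 1 1

Answer: 6 3 1 1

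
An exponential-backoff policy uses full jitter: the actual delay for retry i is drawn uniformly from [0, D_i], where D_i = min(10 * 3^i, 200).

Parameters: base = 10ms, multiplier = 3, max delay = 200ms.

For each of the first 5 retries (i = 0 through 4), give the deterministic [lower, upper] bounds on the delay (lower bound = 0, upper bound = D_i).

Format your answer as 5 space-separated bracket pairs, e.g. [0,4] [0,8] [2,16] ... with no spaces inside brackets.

Computing bounds per retry:
  i=0: D_i=min(10*3^0,200)=10, bounds=[0,10]
  i=1: D_i=min(10*3^1,200)=30, bounds=[0,30]
  i=2: D_i=min(10*3^2,200)=90, bounds=[0,90]
  i=3: D_i=min(10*3^3,200)=200, bounds=[0,200]
  i=4: D_i=min(10*3^4,200)=200, bounds=[0,200]

Answer: [0,10] [0,30] [0,90] [0,200] [0,200]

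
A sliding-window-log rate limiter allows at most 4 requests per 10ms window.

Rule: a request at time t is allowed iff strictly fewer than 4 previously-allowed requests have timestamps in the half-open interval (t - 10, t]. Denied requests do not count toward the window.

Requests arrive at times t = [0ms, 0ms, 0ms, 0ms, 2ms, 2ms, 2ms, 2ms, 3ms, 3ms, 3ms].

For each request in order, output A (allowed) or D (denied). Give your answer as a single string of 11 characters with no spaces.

Answer: AAAADDDDDDD

Derivation:
Tracking allowed requests in the window:
  req#1 t=0ms: ALLOW
  req#2 t=0ms: ALLOW
  req#3 t=0ms: ALLOW
  req#4 t=0ms: ALLOW
  req#5 t=2ms: DENY
  req#6 t=2ms: DENY
  req#7 t=2ms: DENY
  req#8 t=2ms: DENY
  req#9 t=3ms: DENY
  req#10 t=3ms: DENY
  req#11 t=3ms: DENY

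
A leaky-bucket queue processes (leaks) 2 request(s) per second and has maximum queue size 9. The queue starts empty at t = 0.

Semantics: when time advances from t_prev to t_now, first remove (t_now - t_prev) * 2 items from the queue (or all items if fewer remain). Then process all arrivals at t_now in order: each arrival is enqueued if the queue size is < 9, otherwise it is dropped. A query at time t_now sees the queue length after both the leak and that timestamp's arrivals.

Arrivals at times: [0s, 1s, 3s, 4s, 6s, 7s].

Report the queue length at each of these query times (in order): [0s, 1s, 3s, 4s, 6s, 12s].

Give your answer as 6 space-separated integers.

Queue lengths at query times:
  query t=0s: backlog = 1
  query t=1s: backlog = 1
  query t=3s: backlog = 1
  query t=4s: backlog = 1
  query t=6s: backlog = 1
  query t=12s: backlog = 0

Answer: 1 1 1 1 1 0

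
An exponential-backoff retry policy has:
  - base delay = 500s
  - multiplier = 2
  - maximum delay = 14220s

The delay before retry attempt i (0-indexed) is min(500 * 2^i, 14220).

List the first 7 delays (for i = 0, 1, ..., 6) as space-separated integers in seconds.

Computing each delay:
  i=0: min(500*2^0, 14220) = 500
  i=1: min(500*2^1, 14220) = 1000
  i=2: min(500*2^2, 14220) = 2000
  i=3: min(500*2^3, 14220) = 4000
  i=4: min(500*2^4, 14220) = 8000
  i=5: min(500*2^5, 14220) = 14220
  i=6: min(500*2^6, 14220) = 14220

Answer: 500 1000 2000 4000 8000 14220 14220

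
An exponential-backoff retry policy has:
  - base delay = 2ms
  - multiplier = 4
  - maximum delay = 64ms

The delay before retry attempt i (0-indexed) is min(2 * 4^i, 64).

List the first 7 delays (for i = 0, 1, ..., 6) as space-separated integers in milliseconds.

Computing each delay:
  i=0: min(2*4^0, 64) = 2
  i=1: min(2*4^1, 64) = 8
  i=2: min(2*4^2, 64) = 32
  i=3: min(2*4^3, 64) = 64
  i=4: min(2*4^4, 64) = 64
  i=5: min(2*4^5, 64) = 64
  i=6: min(2*4^6, 64) = 64

Answer: 2 8 32 64 64 64 64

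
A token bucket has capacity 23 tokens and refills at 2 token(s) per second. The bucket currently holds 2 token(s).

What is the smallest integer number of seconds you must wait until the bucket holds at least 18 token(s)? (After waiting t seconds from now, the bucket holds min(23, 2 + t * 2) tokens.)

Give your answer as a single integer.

Answer: 8

Derivation:
Need 2 + t * 2 >= 18, so t >= 16/2.
Smallest integer t = ceil(16/2) = 8.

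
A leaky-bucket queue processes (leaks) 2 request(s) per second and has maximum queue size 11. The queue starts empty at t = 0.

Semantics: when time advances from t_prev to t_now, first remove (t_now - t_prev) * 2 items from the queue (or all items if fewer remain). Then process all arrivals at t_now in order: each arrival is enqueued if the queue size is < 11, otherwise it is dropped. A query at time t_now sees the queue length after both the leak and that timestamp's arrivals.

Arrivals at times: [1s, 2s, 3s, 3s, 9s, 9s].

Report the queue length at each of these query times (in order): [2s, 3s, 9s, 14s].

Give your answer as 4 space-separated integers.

Answer: 1 2 2 0

Derivation:
Queue lengths at query times:
  query t=2s: backlog = 1
  query t=3s: backlog = 2
  query t=9s: backlog = 2
  query t=14s: backlog = 0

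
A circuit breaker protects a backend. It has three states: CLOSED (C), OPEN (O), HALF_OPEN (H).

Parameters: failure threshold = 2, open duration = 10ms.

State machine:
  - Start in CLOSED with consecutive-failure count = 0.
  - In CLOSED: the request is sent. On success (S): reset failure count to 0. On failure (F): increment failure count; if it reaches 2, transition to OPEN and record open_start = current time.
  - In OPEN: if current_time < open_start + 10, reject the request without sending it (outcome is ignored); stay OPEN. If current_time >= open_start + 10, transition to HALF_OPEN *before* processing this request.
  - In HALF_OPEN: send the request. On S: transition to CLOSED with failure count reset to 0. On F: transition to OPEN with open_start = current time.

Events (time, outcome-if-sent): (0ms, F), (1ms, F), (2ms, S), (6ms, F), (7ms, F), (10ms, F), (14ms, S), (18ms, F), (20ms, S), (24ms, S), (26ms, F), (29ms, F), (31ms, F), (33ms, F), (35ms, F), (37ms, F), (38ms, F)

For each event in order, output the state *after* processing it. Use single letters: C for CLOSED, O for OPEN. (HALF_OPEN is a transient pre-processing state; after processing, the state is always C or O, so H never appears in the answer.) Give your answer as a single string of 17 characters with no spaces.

State after each event:
  event#1 t=0ms outcome=F: state=CLOSED
  event#2 t=1ms outcome=F: state=OPEN
  event#3 t=2ms outcome=S: state=OPEN
  event#4 t=6ms outcome=F: state=OPEN
  event#5 t=7ms outcome=F: state=OPEN
  event#6 t=10ms outcome=F: state=OPEN
  event#7 t=14ms outcome=S: state=CLOSED
  event#8 t=18ms outcome=F: state=CLOSED
  event#9 t=20ms outcome=S: state=CLOSED
  event#10 t=24ms outcome=S: state=CLOSED
  event#11 t=26ms outcome=F: state=CLOSED
  event#12 t=29ms outcome=F: state=OPEN
  event#13 t=31ms outcome=F: state=OPEN
  event#14 t=33ms outcome=F: state=OPEN
  event#15 t=35ms outcome=F: state=OPEN
  event#16 t=37ms outcome=F: state=OPEN
  event#17 t=38ms outcome=F: state=OPEN

Answer: COOOOOCCCCCOOOOOO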